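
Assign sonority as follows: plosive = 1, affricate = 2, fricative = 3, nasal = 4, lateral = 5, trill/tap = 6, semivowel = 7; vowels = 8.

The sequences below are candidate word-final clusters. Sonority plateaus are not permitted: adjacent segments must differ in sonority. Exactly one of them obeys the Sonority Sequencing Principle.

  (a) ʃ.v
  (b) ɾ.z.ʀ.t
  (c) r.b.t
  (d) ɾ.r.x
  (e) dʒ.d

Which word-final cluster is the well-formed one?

e

(a) 3-3 → violates
(b) 6-3-6-1 → violates
(c) 6-1-1 → violates
(d) 6-6-3 → violates
(e) 2-1 → obeys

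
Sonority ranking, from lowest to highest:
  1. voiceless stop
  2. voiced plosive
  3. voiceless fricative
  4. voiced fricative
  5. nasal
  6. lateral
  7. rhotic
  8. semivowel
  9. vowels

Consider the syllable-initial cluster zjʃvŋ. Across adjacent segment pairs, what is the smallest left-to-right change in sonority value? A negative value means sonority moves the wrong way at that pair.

/z/ is a voiced fricative (sonority 4).
/j/ is a semivowel (sonority 8).
/ʃ/ is a voiceless fricative (sonority 3).
/v/ is a voiced fricative (sonority 4).
/ŋ/ is a nasal (sonority 5).
/z/→/j/: change +4.
/j/→/ʃ/: change -5.
/ʃ/→/v/: change +1.
/v/→/ŋ/: change +1.
Minimum = -5.

-5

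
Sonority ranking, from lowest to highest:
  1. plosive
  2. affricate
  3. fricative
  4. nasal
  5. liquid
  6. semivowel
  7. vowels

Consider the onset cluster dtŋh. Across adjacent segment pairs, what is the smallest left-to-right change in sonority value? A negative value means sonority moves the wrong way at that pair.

/d/: plosive = 1.
/t/: plosive = 1.
/ŋ/: nasal = 4.
/h/: fricative = 3.
/d/→/t/: change +0.
/t/→/ŋ/: change +3.
/ŋ/→/h/: change -1.
Minimum = -1.

-1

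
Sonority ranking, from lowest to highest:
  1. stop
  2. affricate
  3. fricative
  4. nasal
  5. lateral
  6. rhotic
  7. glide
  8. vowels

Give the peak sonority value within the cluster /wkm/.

7

/w/: glide = 7.
/k/: stop = 1.
/m/: nasal = 4.
The maximum is 7.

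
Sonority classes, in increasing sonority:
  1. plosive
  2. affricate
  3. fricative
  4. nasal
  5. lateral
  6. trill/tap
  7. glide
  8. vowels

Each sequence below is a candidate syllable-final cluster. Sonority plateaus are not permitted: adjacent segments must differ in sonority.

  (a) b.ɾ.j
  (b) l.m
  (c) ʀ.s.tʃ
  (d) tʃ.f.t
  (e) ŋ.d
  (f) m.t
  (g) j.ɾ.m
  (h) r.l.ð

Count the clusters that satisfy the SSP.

6

(a) 1-6-7 → violates
(b) 5-4 → obeys
(c) 6-3-2 → obeys
(d) 2-3-1 → violates
(e) 4-1 → obeys
(f) 4-1 → obeys
(g) 7-6-4 → obeys
(h) 6-5-3 → obeys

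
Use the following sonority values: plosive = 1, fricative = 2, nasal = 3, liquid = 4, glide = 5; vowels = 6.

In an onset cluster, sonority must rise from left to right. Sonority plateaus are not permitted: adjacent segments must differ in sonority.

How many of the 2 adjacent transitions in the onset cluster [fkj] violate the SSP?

1

/f/: fricative = 2.
/k/: plosive = 1.
/j/: glide = 5.
/f/→/k/: 2→1 (does not rise) — violation.
/k/→/j/: 1→5 (rises) — ok.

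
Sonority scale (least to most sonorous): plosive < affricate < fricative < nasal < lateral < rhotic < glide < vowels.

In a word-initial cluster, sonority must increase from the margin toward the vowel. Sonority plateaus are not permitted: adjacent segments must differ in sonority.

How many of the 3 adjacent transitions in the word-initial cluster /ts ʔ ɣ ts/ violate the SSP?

2

/ts/ is an affricate (sonority 2).
/ʔ/ is a plosive (sonority 1).
/ɣ/ is a fricative (sonority 3).
/ts/ is an affricate (sonority 2).
/ts/→/ʔ/: 2→1 (does not rise) — violation.
/ʔ/→/ɣ/: 1→3 (rises) — ok.
/ɣ/→/ts/: 3→2 (does not rise) — violation.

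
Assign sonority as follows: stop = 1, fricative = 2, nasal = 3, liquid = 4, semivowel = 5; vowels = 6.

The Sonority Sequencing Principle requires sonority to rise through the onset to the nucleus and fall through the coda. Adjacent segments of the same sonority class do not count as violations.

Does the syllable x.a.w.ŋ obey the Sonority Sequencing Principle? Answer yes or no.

yes

Onset: /x/ is a fricative (sonority 2); then the nucleus /a/ (sonority 6).
Onset profile 2-6 — rises to the nucleus.
Coda: /w/ is a semivowel (sonority 5), /ŋ/ is a nasal (sonority 3).
Coda profile 6-5-3 — falls from the nucleus.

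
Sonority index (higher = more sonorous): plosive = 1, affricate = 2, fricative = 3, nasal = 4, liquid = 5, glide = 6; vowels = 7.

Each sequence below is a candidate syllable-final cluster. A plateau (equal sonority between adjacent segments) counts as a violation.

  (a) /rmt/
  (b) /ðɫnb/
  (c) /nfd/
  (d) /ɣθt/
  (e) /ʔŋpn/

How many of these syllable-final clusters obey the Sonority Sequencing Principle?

(a) /rmt/: profile 5-4-1 — obeys.
(b) /ðɫnb/: profile 3-5-4-1 — violates.
(c) /nfd/: profile 4-3-1 — obeys.
(d) /ɣθt/: profile 3-3-1 — violates.
(e) /ʔŋpn/: profile 1-4-1-4 — violates.

2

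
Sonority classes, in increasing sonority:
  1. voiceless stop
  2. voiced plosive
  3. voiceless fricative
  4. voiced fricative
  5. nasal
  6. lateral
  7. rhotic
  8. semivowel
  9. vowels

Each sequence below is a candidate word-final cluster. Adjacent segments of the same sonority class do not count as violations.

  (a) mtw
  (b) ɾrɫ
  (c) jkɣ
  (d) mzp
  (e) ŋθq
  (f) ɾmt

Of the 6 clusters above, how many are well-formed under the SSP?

4

(a) mtw: profile 5-1-8 — violates.
(b) ɾrɫ: profile 7-7-6 — obeys.
(c) jkɣ: profile 8-1-4 — violates.
(d) mzp: profile 5-4-1 — obeys.
(e) ŋθq: profile 5-3-1 — obeys.
(f) ɾmt: profile 7-5-1 — obeys.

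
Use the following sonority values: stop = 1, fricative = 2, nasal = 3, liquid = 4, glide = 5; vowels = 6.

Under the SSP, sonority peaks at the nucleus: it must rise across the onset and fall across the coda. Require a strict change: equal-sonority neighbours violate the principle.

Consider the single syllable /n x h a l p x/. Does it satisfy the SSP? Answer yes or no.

no

Onset: /n/ is a nasal (sonority 3), /x/ is a fricative (sonority 2), /h/ is a fricative (sonority 2); then the nucleus /a/ (sonority 6).
Onset profile 3-2-2-6 — does not strictly rise throughout.
Coda: /l/ is a liquid (sonority 4), /p/ is a stop (sonority 1), /x/ is a fricative (sonority 2).
Coda profile 6-4-1-2 — does not strictly fall throughout.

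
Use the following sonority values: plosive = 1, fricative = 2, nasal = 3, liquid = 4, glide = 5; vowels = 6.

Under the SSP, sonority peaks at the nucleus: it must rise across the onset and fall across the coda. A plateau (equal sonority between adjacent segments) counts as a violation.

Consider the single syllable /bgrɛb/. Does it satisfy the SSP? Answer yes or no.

Onset: /b/ is a plosive (sonority 1), /g/ is a plosive (sonority 1), /r/ is a liquid (sonority 4); then the nucleus /ɛ/ (sonority 6).
Onset profile 1-1-4-6 — does not strictly rise throughout.
Coda: /b/ is a plosive (sonority 1).
Coda profile 6-1 — falls from the nucleus.

no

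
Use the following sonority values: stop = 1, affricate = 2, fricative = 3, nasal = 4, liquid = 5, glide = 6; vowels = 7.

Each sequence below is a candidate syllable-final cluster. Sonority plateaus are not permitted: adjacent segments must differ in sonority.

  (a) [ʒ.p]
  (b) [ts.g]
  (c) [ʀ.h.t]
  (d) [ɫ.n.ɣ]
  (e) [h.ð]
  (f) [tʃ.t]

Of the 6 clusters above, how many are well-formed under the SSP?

5

(a) sonority 3-1: well-formed.
(b) sonority 2-1: well-formed.
(c) sonority 5-3-1: well-formed.
(d) sonority 5-4-3: well-formed.
(e) sonority 3-3: ill-formed.
(f) sonority 2-1: well-formed.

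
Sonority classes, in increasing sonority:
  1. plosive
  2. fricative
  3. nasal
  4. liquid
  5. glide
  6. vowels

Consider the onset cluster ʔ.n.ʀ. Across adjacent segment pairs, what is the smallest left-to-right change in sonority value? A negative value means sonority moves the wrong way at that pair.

/ʔ/ — plosive, sonority 1.
/n/ — nasal, sonority 3.
/ʀ/ — liquid, sonority 4.
/ʔ/→/n/: change +2.
/n/→/ʀ/: change +1.
Minimum = 1.

1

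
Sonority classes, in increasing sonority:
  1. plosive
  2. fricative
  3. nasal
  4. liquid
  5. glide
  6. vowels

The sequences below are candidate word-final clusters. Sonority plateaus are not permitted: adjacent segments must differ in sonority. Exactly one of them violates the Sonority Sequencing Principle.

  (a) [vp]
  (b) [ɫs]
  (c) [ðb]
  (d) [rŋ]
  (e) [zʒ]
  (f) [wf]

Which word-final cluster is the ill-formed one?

(a) 2-1 → obeys
(b) 4-2 → obeys
(c) 2-1 → obeys
(d) 4-3 → obeys
(e) 2-2 → violates
(f) 5-2 → obeys

e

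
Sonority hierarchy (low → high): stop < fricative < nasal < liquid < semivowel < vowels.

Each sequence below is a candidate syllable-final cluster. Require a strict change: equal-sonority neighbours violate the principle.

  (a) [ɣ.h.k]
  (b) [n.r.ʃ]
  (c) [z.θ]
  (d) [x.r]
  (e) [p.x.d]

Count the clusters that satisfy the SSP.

0

(a) sonority 2-2-1: ill-formed.
(b) sonority 3-4-2: ill-formed.
(c) sonority 2-2: ill-formed.
(d) sonority 2-4: ill-formed.
(e) sonority 1-2-1: ill-formed.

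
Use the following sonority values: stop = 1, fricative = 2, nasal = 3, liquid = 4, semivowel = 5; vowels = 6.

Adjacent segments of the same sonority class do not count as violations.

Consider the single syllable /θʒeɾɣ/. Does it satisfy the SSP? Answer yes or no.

Onset: /θ/ is a fricative (sonority 2), /ʒ/ is a fricative (sonority 2); then the nucleus /e/ (sonority 6).
Onset profile 2-2-6 — rises to the nucleus.
Coda: /ɾ/ is a liquid (sonority 4), /ɣ/ is a fricative (sonority 2).
Coda profile 6-4-2 — falls from the nucleus.

yes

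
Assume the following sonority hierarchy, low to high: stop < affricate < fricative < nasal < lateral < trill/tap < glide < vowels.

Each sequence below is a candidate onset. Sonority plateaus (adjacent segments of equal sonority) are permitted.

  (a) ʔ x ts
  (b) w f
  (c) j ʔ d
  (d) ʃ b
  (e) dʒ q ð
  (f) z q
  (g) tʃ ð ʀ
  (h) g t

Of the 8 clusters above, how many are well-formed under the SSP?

(a) sonority 1-3-2: ill-formed.
(b) sonority 7-3: ill-formed.
(c) sonority 7-1-1: ill-formed.
(d) sonority 3-1: ill-formed.
(e) sonority 2-1-3: ill-formed.
(f) sonority 3-1: ill-formed.
(g) sonority 2-3-6: well-formed.
(h) sonority 1-1: well-formed.

2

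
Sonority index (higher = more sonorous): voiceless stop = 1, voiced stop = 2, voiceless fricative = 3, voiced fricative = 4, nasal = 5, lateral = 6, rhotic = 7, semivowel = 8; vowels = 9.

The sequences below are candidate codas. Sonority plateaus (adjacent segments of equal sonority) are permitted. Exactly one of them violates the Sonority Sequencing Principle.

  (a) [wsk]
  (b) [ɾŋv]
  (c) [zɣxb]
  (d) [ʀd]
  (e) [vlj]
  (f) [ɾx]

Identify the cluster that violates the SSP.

e

(a) [wsk]: profile 8-3-1 — obeys.
(b) [ɾŋv]: profile 7-5-4 — obeys.
(c) [zɣxb]: profile 4-4-3-2 — obeys.
(d) [ʀd]: profile 7-2 — obeys.
(e) [vlj]: profile 4-6-8 — violates.
(f) [ɾx]: profile 7-3 — obeys.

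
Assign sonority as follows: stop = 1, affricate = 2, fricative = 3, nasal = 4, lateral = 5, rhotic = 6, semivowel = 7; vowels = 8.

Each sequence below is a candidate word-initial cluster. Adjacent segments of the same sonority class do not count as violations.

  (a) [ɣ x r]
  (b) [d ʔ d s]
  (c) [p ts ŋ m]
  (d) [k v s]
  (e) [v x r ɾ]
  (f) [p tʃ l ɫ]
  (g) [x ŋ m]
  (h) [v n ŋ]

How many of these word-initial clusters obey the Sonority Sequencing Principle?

8

(a) sonority 3-3-6: well-formed.
(b) sonority 1-1-1-3: well-formed.
(c) sonority 1-2-4-4: well-formed.
(d) sonority 1-3-3: well-formed.
(e) sonority 3-3-6-6: well-formed.
(f) sonority 1-2-5-5: well-formed.
(g) sonority 3-4-4: well-formed.
(h) sonority 3-4-4: well-formed.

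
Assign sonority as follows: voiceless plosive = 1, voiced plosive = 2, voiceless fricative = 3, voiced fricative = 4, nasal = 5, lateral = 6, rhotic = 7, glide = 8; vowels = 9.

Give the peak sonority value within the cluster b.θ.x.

3

/b/ — voiced plosive, sonority 2.
/θ/ — voiceless fricative, sonority 3.
/x/ — voiceless fricative, sonority 3.
The maximum is 3.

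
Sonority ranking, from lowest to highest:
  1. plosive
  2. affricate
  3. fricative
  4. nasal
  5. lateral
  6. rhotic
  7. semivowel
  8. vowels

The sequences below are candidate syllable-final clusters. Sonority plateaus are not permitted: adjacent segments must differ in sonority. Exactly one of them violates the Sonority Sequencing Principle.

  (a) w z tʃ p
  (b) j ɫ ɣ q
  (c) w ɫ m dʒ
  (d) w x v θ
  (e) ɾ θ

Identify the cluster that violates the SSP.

(a) sonority 7-3-2-1: well-formed.
(b) sonority 7-5-3-1: well-formed.
(c) sonority 7-5-4-2: well-formed.
(d) sonority 7-3-3-3: ill-formed.
(e) sonority 6-3: well-formed.

d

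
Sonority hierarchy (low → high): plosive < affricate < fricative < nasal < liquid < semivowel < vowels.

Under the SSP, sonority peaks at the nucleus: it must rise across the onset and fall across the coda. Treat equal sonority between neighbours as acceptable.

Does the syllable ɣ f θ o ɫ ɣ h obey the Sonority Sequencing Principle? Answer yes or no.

yes

Onset: /ɣ/ is a fricative (sonority 3), /f/ is a fricative (sonority 3), /θ/ is a fricative (sonority 3); then the nucleus /o/ (sonority 7).
Onset profile 3-3-3-7 — rises to the nucleus.
Coda: /ɫ/ is a liquid (sonority 5), /ɣ/ is a fricative (sonority 3), /h/ is a fricative (sonority 3).
Coda profile 7-5-3-3 — falls from the nucleus.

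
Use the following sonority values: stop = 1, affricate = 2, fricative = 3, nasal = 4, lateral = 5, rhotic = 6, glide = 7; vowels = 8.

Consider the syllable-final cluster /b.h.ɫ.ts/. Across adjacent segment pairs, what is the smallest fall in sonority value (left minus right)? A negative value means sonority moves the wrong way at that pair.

/b/ is a stop (sonority 1).
/h/ is a fricative (sonority 3).
/ɫ/ is a lateral (sonority 5).
/ts/ is an affricate (sonority 2).
/b/→/h/: change -2.
/h/→/ɫ/: change -2.
/ɫ/→/ts/: change +3.
Minimum = -2.

-2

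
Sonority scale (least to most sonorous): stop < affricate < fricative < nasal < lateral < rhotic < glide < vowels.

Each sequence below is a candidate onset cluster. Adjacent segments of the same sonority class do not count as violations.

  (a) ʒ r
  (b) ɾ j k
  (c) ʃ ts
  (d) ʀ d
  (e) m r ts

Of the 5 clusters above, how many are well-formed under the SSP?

(a) sonority 3-6: well-formed.
(b) sonority 6-7-1: ill-formed.
(c) sonority 3-2: ill-formed.
(d) sonority 6-1: ill-formed.
(e) sonority 4-6-2: ill-formed.

1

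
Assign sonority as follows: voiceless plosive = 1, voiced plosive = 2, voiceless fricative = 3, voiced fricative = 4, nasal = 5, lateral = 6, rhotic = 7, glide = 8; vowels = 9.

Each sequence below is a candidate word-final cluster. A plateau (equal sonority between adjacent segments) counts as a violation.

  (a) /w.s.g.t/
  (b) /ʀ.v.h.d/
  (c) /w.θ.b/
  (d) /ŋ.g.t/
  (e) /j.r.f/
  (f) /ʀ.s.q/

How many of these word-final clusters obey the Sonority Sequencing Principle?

6

(a) sonority 8-3-2-1: well-formed.
(b) sonority 7-4-3-2: well-formed.
(c) sonority 8-3-2: well-formed.
(d) sonority 5-2-1: well-formed.
(e) sonority 8-7-3: well-formed.
(f) sonority 7-3-1: well-formed.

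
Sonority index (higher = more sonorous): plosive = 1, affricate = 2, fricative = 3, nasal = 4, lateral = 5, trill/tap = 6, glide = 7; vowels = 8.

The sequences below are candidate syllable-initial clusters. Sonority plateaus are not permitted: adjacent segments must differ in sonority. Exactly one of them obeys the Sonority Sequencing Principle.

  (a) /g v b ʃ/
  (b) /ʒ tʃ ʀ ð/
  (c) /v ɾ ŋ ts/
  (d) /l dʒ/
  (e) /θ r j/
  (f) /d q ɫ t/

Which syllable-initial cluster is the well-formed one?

e

(a) /g v b ʃ/: profile 1-3-1-3 — violates.
(b) /ʒ tʃ ʀ ð/: profile 3-2-6-3 — violates.
(c) /v ɾ ŋ ts/: profile 3-6-4-2 — violates.
(d) /l dʒ/: profile 5-2 — violates.
(e) /θ r j/: profile 3-6-7 — obeys.
(f) /d q ɫ t/: profile 1-1-5-1 — violates.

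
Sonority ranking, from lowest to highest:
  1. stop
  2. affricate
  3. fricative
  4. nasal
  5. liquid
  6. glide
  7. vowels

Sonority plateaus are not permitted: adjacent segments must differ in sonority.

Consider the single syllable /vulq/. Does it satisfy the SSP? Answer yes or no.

yes

Onset: /v/ is a fricative (sonority 3); then the nucleus /u/ (sonority 7).
Onset profile 3-7 — rises to the nucleus.
Coda: /l/ is a liquid (sonority 5), /q/ is a stop (sonority 1).
Coda profile 7-5-1 — falls from the nucleus.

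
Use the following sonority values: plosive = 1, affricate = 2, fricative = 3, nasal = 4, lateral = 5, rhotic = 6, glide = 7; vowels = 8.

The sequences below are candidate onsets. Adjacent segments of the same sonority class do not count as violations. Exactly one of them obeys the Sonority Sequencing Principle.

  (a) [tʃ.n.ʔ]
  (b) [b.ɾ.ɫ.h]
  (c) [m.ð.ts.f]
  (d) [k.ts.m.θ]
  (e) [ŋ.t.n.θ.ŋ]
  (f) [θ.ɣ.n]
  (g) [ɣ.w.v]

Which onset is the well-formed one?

f

(a) 2-4-1 → violates
(b) 1-6-5-3 → violates
(c) 4-3-2-3 → violates
(d) 1-2-4-3 → violates
(e) 4-1-4-3-4 → violates
(f) 3-3-4 → obeys
(g) 3-7-3 → violates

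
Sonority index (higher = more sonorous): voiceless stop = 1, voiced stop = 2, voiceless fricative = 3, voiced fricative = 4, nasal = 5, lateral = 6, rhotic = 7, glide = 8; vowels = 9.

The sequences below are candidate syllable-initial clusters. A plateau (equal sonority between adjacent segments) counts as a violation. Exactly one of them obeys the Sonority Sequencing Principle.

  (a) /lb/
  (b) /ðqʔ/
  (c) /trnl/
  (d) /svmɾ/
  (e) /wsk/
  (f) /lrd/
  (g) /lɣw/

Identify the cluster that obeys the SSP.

d

(a) /lb/: profile 6-2 — violates.
(b) /ðqʔ/: profile 4-1-1 — violates.
(c) /trnl/: profile 1-7-5-6 — violates.
(d) /svmɾ/: profile 3-4-5-7 — obeys.
(e) /wsk/: profile 8-3-1 — violates.
(f) /lrd/: profile 6-7-2 — violates.
(g) /lɣw/: profile 6-4-8 — violates.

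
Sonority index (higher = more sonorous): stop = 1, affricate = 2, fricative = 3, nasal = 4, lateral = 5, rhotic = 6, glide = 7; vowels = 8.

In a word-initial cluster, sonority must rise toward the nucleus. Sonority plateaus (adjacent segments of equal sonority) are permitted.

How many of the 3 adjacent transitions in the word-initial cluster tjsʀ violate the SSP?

/t/ — stop, sonority 1.
/j/ — glide, sonority 7.
/s/ — fricative, sonority 3.
/ʀ/ — rhotic, sonority 6.
/t/→/j/: 1→7 (rises) — ok.
/j/→/s/: 7→3 (does not rise) — violation.
/s/→/ʀ/: 3→6 (rises) — ok.

1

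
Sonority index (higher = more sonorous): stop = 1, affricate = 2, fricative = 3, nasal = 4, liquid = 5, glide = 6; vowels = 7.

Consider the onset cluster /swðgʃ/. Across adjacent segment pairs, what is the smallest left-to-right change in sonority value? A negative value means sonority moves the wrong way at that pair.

-3

/s/ is a fricative (sonority 3).
/w/ is a glide (sonority 6).
/ð/ is a fricative (sonority 3).
/g/ is a stop (sonority 1).
/ʃ/ is a fricative (sonority 3).
/s/→/w/: change +3.
/w/→/ð/: change -3.
/ð/→/g/: change -2.
/g/→/ʃ/: change +2.
Minimum = -3.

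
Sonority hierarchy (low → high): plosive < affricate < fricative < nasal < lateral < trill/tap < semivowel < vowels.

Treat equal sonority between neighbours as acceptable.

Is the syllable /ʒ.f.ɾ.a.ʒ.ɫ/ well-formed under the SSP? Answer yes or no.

Onset: /ʒ/ is a fricative (sonority 3), /f/ is a fricative (sonority 3), /ɾ/ is a trill/tap (sonority 6); then the nucleus /a/ (sonority 8).
Onset profile 3-3-6-8 — rises to the nucleus.
Coda: /ʒ/ is a fricative (sonority 3), /ɫ/ is a lateral (sonority 5).
Coda profile 8-3-5 — does not fall throughout.

no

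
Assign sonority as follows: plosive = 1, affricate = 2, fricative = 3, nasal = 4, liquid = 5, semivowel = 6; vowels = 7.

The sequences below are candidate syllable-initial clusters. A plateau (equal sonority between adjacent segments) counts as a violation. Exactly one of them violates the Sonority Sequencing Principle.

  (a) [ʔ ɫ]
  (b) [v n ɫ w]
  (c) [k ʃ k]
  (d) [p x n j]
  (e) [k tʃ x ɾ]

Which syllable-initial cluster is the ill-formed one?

c

(a) 1-5 → obeys
(b) 3-4-5-6 → obeys
(c) 1-3-1 → violates
(d) 1-3-4-6 → obeys
(e) 1-2-3-5 → obeys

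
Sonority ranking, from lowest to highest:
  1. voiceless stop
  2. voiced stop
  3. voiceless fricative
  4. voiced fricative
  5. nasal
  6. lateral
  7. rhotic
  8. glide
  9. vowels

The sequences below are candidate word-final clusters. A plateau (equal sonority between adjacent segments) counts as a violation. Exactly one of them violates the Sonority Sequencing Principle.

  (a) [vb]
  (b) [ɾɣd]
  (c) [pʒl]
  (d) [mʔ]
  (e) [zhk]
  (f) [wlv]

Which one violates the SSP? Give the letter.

c

(a) sonority 4-2: well-formed.
(b) sonority 7-4-2: well-formed.
(c) sonority 1-4-6: ill-formed.
(d) sonority 5-1: well-formed.
(e) sonority 4-3-1: well-formed.
(f) sonority 8-6-4: well-formed.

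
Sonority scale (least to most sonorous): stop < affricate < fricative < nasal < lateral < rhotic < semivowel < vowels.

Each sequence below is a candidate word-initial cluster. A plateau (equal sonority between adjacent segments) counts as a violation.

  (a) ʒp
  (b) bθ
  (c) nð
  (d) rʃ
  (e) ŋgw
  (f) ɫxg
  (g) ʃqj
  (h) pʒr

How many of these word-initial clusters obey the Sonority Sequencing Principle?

2

(a) sonority 3-1: ill-formed.
(b) sonority 1-3: well-formed.
(c) sonority 4-3: ill-formed.
(d) sonority 6-3: ill-formed.
(e) sonority 4-1-7: ill-formed.
(f) sonority 5-3-1: ill-formed.
(g) sonority 3-1-7: ill-formed.
(h) sonority 1-3-6: well-formed.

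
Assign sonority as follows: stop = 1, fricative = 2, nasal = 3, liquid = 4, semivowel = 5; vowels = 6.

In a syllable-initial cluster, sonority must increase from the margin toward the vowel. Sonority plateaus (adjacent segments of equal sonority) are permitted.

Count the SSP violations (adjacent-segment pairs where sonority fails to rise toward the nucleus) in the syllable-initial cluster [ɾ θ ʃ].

/ɾ/: liquid = 4.
/θ/: fricative = 2.
/ʃ/: fricative = 2.
/ɾ/→/θ/: 4→2 (does not rise) — violation.
/θ/→/ʃ/: 2→2 (plateau, allowed) — ok.

1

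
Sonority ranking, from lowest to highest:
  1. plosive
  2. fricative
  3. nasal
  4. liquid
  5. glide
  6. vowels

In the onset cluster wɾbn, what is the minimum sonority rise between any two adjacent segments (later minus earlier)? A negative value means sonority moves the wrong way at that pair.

/w/ is a glide (sonority 5).
/ɾ/ is a liquid (sonority 4).
/b/ is a plosive (sonority 1).
/n/ is a nasal (sonority 3).
/w/→/ɾ/: change -1.
/ɾ/→/b/: change -3.
/b/→/n/: change +2.
Minimum = -3.

-3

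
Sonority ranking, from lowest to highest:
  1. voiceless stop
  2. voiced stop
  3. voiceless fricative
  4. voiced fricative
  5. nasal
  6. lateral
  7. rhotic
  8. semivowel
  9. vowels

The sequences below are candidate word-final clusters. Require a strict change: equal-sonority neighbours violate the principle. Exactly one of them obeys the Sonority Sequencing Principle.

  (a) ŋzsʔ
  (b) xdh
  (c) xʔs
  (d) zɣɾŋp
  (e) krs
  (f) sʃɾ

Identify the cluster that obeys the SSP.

(a) ŋzsʔ: profile 5-4-3-1 — obeys.
(b) xdh: profile 3-2-3 — violates.
(c) xʔs: profile 3-1-3 — violates.
(d) zɣɾŋp: profile 4-4-7-5-1 — violates.
(e) krs: profile 1-7-3 — violates.
(f) sʃɾ: profile 3-3-7 — violates.

a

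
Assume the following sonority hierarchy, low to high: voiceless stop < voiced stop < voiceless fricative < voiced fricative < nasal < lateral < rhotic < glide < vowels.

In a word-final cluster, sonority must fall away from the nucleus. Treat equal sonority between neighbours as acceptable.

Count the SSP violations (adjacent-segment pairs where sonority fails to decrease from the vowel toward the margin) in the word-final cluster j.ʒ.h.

0

/j/: glide = 8.
/ʒ/: voiced fricative = 4.
/h/: voiceless fricative = 3.
/j/→/ʒ/: 8→4 (falls) — ok.
/ʒ/→/h/: 4→3 (falls) — ok.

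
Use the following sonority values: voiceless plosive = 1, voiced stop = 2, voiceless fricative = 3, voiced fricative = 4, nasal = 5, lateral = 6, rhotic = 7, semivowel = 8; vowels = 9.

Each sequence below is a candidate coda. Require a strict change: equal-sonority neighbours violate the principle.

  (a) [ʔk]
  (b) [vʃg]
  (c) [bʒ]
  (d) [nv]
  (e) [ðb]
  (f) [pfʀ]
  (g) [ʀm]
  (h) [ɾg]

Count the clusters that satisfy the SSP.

5

(a) sonority 1-1: ill-formed.
(b) sonority 4-3-2: well-formed.
(c) sonority 2-4: ill-formed.
(d) sonority 5-4: well-formed.
(e) sonority 4-2: well-formed.
(f) sonority 1-3-7: ill-formed.
(g) sonority 7-5: well-formed.
(h) sonority 7-2: well-formed.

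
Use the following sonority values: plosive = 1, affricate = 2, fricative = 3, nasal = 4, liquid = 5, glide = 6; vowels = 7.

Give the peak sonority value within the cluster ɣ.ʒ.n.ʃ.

4

/ɣ/ is a fricative (sonority 3).
/ʒ/ is a fricative (sonority 3).
/n/ is a nasal (sonority 4).
/ʃ/ is a fricative (sonority 3).
The maximum is 4.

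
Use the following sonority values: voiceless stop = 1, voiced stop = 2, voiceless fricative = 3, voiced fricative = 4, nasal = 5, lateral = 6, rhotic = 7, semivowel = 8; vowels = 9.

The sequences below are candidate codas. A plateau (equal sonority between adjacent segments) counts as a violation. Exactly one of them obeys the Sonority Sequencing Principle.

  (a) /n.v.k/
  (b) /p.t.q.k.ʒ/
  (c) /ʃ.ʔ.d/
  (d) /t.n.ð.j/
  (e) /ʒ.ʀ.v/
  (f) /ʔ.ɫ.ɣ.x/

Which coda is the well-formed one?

(a) 5-4-1 → obeys
(b) 1-1-1-1-4 → violates
(c) 3-1-2 → violates
(d) 1-5-4-8 → violates
(e) 4-7-4 → violates
(f) 1-6-4-3 → violates

a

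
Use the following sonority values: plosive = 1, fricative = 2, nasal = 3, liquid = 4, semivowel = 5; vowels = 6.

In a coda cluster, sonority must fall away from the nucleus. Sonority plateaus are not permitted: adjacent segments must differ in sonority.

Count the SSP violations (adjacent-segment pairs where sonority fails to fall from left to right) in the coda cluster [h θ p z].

2

/h/: fricative = 2.
/θ/: fricative = 2.
/p/: plosive = 1.
/z/: fricative = 2.
/h/→/θ/: 2→2 (plateau) — violation.
/θ/→/p/: 2→1 (falls) — ok.
/p/→/z/: 1→2 (does not fall) — violation.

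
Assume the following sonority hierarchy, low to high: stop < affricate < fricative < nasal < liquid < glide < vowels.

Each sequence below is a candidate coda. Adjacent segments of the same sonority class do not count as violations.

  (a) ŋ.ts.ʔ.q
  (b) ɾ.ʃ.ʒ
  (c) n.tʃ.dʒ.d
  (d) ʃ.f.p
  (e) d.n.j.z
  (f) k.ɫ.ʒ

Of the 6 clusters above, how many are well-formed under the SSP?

4

(a) ŋ.ts.ʔ.q: profile 4-2-1-1 — obeys.
(b) ɾ.ʃ.ʒ: profile 5-3-3 — obeys.
(c) n.tʃ.dʒ.d: profile 4-2-2-1 — obeys.
(d) ʃ.f.p: profile 3-3-1 — obeys.
(e) d.n.j.z: profile 1-4-6-3 — violates.
(f) k.ɫ.ʒ: profile 1-5-3 — violates.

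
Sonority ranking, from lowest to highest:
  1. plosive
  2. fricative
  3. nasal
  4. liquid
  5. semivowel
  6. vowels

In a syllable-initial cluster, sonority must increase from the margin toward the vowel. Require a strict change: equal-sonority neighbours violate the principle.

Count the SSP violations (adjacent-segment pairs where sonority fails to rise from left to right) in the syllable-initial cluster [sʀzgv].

2

/s/ — fricative, sonority 2.
/ʀ/ — liquid, sonority 4.
/z/ — fricative, sonority 2.
/g/ — plosive, sonority 1.
/v/ — fricative, sonority 2.
/s/→/ʀ/: 2→4 (rises) — ok.
/ʀ/→/z/: 4→2 (does not rise) — violation.
/z/→/g/: 2→1 (does not rise) — violation.
/g/→/v/: 1→2 (rises) — ok.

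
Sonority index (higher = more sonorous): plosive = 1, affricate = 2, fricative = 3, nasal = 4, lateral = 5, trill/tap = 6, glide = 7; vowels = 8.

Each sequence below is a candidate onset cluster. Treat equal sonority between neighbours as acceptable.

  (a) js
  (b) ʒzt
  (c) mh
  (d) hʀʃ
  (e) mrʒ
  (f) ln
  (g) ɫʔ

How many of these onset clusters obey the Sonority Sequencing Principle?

(a) sonority 7-3: ill-formed.
(b) sonority 3-3-1: ill-formed.
(c) sonority 4-3: ill-formed.
(d) sonority 3-6-3: ill-formed.
(e) sonority 4-6-3: ill-formed.
(f) sonority 5-4: ill-formed.
(g) sonority 5-1: ill-formed.

0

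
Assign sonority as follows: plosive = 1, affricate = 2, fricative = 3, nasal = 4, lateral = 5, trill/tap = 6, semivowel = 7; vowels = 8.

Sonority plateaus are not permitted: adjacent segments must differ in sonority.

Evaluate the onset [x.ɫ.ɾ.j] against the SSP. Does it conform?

/x/: fricative = 3.
/ɫ/: lateral = 5.
/ɾ/: trill/tap = 6.
/j/: semivowel = 7.
The profile 3-5-6-7 strictly rises, so the onset satisfies the SSP.

yes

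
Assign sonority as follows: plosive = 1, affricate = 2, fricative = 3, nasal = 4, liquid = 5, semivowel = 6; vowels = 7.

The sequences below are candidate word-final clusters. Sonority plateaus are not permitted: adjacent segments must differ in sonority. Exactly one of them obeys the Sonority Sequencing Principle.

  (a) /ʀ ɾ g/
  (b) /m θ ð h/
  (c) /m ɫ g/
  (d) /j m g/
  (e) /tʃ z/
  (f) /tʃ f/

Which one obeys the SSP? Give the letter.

(a) sonority 5-5-1: ill-formed.
(b) sonority 4-3-3-3: ill-formed.
(c) sonority 4-5-1: ill-formed.
(d) sonority 6-4-1: well-formed.
(e) sonority 2-3: ill-formed.
(f) sonority 2-3: ill-formed.

d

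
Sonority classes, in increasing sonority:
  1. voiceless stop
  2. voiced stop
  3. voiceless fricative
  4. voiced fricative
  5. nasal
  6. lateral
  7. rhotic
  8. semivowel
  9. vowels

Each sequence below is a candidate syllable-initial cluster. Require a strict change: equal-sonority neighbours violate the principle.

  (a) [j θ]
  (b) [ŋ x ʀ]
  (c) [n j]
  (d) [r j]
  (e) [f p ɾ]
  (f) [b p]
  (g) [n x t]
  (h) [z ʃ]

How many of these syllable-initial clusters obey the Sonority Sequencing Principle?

2

(a) [j θ]: profile 8-3 — violates.
(b) [ŋ x ʀ]: profile 5-3-7 — violates.
(c) [n j]: profile 5-8 — obeys.
(d) [r j]: profile 7-8 — obeys.
(e) [f p ɾ]: profile 3-1-7 — violates.
(f) [b p]: profile 2-1 — violates.
(g) [n x t]: profile 5-3-1 — violates.
(h) [z ʃ]: profile 4-3 — violates.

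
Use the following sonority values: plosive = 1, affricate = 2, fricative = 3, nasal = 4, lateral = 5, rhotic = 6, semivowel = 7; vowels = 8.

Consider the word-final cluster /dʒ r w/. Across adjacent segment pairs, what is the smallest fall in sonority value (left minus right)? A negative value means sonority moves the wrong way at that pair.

-4

/dʒ/ is an affricate (sonority 2).
/r/ is a rhotic (sonority 6).
/w/ is a semivowel (sonority 7).
/dʒ/→/r/: change -4.
/r/→/w/: change -1.
Minimum = -4.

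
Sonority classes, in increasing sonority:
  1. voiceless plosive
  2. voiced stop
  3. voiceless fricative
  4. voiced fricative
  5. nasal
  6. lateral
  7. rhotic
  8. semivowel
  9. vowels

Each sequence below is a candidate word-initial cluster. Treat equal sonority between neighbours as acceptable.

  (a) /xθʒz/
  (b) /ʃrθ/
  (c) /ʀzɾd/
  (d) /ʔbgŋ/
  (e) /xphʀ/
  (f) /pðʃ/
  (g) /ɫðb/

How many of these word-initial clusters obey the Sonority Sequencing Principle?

(a) sonority 3-3-4-4: well-formed.
(b) sonority 3-7-3: ill-formed.
(c) sonority 7-4-7-2: ill-formed.
(d) sonority 1-2-2-5: well-formed.
(e) sonority 3-1-3-7: ill-formed.
(f) sonority 1-4-3: ill-formed.
(g) sonority 6-4-2: ill-formed.

2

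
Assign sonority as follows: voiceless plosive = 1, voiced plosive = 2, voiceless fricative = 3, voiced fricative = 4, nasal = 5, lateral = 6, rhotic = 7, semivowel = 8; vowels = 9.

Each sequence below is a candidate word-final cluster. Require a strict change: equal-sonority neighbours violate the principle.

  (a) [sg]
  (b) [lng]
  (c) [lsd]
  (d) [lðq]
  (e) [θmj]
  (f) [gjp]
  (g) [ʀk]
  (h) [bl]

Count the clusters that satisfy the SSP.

5

(a) sonority 3-2: well-formed.
(b) sonority 6-5-2: well-formed.
(c) sonority 6-3-2: well-formed.
(d) sonority 6-4-1: well-formed.
(e) sonority 3-5-8: ill-formed.
(f) sonority 2-8-1: ill-formed.
(g) sonority 7-1: well-formed.
(h) sonority 2-6: ill-formed.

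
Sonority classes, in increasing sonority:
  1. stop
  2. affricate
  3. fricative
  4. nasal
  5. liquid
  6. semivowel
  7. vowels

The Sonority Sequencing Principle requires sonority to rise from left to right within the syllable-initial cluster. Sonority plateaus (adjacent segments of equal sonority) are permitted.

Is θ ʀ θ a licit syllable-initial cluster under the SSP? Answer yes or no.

no

/θ/ is a fricative (sonority 3).
/ʀ/ is a liquid (sonority 5).
/θ/ is a fricative (sonority 3).
The profile is 3-5-3. Between /ʀ/ (5) and /θ/ (3) sonority does not rise, so the cluster violates the SSP.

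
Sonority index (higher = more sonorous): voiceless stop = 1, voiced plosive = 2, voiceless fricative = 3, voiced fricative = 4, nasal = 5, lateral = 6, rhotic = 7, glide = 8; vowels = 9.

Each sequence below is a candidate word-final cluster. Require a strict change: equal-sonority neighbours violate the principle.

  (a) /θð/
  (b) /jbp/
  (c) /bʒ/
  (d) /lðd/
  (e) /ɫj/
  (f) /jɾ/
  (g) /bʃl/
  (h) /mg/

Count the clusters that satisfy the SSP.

(a) /θð/: profile 3-4 — violates.
(b) /jbp/: profile 8-2-1 — obeys.
(c) /bʒ/: profile 2-4 — violates.
(d) /lðd/: profile 6-4-2 — obeys.
(e) /ɫj/: profile 6-8 — violates.
(f) /jɾ/: profile 8-7 — obeys.
(g) /bʃl/: profile 2-3-6 — violates.
(h) /mg/: profile 5-2 — obeys.

4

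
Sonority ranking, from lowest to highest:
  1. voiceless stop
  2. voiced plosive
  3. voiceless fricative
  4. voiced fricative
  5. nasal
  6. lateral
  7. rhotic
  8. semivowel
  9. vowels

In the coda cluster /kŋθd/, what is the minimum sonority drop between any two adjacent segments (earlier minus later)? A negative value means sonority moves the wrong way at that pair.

-4

/k/ is a voiceless stop (sonority 1).
/ŋ/ is a nasal (sonority 5).
/θ/ is a voiceless fricative (sonority 3).
/d/ is a voiced plosive (sonority 2).
/k/→/ŋ/: change -4.
/ŋ/→/θ/: change +2.
/θ/→/d/: change +1.
Minimum = -4.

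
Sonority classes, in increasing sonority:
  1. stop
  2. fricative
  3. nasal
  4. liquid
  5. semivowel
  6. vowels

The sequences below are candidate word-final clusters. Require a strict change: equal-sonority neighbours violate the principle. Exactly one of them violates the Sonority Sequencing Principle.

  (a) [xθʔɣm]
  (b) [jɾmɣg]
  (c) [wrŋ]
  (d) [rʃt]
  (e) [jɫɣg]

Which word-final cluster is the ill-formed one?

a

(a) [xθʔɣm]: profile 2-2-1-2-3 — violates.
(b) [jɾmɣg]: profile 5-4-3-2-1 — obeys.
(c) [wrŋ]: profile 5-4-3 — obeys.
(d) [rʃt]: profile 4-2-1 — obeys.
(e) [jɫɣg]: profile 5-4-2-1 — obeys.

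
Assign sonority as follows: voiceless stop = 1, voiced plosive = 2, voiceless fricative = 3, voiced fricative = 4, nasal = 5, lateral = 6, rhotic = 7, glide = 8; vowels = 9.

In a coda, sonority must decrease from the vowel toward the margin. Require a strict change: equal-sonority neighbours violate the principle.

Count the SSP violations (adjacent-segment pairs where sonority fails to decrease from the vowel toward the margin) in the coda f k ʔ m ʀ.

3

/f/ is a voiceless fricative (sonority 3).
/k/ is a voiceless stop (sonority 1).
/ʔ/ is a voiceless stop (sonority 1).
/m/ is a nasal (sonority 5).
/ʀ/ is a rhotic (sonority 7).
/f/→/k/: 3→1 (falls) — ok.
/k/→/ʔ/: 1→1 (plateau) — violation.
/ʔ/→/m/: 1→5 (does not fall) — violation.
/m/→/ʀ/: 5→7 (does not fall) — violation.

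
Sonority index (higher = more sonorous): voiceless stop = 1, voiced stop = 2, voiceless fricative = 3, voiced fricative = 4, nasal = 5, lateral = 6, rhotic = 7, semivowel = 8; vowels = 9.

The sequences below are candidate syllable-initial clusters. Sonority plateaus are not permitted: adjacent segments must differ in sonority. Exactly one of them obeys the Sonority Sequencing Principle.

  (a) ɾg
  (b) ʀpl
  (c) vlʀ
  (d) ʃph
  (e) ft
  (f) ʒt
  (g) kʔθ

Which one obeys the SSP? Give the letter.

c

(a) sonority 7-2: ill-formed.
(b) sonority 7-1-6: ill-formed.
(c) sonority 4-6-7: well-formed.
(d) sonority 3-1-3: ill-formed.
(e) sonority 3-1: ill-formed.
(f) sonority 4-1: ill-formed.
(g) sonority 1-1-3: ill-formed.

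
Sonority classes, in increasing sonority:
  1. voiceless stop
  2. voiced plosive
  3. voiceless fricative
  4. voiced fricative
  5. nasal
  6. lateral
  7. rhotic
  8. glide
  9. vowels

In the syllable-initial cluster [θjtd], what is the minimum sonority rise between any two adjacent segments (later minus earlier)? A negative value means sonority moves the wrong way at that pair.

-7

/θ/ — voiceless fricative, sonority 3.
/j/ — glide, sonority 8.
/t/ — voiceless stop, sonority 1.
/d/ — voiced plosive, sonority 2.
/θ/→/j/: change +5.
/j/→/t/: change -7.
/t/→/d/: change +1.
Minimum = -7.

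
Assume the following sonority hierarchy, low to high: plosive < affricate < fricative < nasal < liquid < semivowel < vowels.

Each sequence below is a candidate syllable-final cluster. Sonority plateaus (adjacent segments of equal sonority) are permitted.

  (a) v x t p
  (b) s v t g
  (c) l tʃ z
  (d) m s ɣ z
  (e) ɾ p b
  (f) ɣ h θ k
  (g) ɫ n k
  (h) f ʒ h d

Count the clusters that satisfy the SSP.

(a) 3-3-1-1 → obeys
(b) 3-3-1-1 → obeys
(c) 5-2-3 → violates
(d) 4-3-3-3 → obeys
(e) 5-1-1 → obeys
(f) 3-3-3-1 → obeys
(g) 5-4-1 → obeys
(h) 3-3-3-1 → obeys

7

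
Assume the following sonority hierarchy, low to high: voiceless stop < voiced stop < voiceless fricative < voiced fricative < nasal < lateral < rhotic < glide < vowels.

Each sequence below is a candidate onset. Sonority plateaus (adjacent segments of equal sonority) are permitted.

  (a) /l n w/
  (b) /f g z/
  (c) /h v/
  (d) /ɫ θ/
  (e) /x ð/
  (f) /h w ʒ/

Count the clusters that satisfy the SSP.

2

(a) /l n w/: profile 6-5-8 — violates.
(b) /f g z/: profile 3-2-4 — violates.
(c) /h v/: profile 3-4 — obeys.
(d) /ɫ θ/: profile 6-3 — violates.
(e) /x ð/: profile 3-4 — obeys.
(f) /h w ʒ/: profile 3-8-4 — violates.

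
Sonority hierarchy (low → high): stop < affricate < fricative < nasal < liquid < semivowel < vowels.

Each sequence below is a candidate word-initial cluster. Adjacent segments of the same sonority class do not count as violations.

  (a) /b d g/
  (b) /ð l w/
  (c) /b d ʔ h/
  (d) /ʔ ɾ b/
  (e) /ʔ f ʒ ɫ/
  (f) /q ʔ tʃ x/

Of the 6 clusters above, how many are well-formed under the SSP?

(a) 1-1-1 → obeys
(b) 3-5-6 → obeys
(c) 1-1-1-3 → obeys
(d) 1-5-1 → violates
(e) 1-3-3-5 → obeys
(f) 1-1-2-3 → obeys

5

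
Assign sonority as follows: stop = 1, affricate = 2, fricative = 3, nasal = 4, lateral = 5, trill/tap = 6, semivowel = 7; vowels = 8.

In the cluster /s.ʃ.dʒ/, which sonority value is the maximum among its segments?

/s/ — fricative, sonority 3.
/ʃ/ — fricative, sonority 3.
/dʒ/ — affricate, sonority 2.
The maximum is 3.

3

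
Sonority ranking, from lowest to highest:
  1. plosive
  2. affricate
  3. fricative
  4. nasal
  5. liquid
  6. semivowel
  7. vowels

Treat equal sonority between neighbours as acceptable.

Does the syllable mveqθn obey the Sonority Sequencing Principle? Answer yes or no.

no

Onset: /m/ is a nasal (sonority 4), /v/ is a fricative (sonority 3); then the nucleus /e/ (sonority 7).
Onset profile 4-3-7 — does not rise throughout.
Coda: /q/ is a plosive (sonority 1), /θ/ is a fricative (sonority 3), /n/ is a nasal (sonority 4).
Coda profile 7-1-3-4 — does not fall throughout.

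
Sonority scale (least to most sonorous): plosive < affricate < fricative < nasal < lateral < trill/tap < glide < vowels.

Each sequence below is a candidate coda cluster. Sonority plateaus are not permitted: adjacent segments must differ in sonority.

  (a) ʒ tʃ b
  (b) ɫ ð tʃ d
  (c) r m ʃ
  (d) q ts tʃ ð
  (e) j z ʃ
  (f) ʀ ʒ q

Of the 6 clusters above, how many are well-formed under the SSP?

(a) sonority 3-2-1: well-formed.
(b) sonority 5-3-2-1: well-formed.
(c) sonority 6-4-3: well-formed.
(d) sonority 1-2-2-3: ill-formed.
(e) sonority 7-3-3: ill-formed.
(f) sonority 6-3-1: well-formed.

4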